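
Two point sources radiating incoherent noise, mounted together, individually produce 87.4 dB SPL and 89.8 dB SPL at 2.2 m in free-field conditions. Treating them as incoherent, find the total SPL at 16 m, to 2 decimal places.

Combined at 2.2 m: 10·log₁₀(10^(87.4/10)+10^(89.8/10)) = 91.774 dB SPL.
Then apply −20·log₁₀(16/2.2) = -17.234 dB → 74.54 dB SPL.

74.54 dB SPL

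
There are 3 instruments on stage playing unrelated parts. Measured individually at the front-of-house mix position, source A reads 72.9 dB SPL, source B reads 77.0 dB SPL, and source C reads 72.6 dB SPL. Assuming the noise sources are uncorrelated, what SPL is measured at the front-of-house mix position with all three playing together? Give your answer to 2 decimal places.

79.44 dB SPL

Incoherent sources sum as intensities:
L_total = 10·log₁₀(10^(72.9/10) + 10^(77.0/10) + 10^(72.6/10)) = 10·log₁₀(87810000) = 79.44 dB SPL.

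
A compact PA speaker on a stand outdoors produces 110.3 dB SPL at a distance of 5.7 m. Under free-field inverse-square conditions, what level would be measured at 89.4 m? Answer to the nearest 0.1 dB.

86.4 dB SPL

Free-field point source: level drops by 20·log₁₀ of the distance ratio.
ΔL = −20·log₁₀(89.4/5.7) = -23.91 dB, so L₂ = 110.3 + (-23.91) = 86.4 dB SPL.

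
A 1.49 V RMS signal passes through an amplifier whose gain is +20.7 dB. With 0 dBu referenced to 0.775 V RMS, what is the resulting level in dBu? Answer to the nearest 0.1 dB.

+26.4 dBu

Input level: 20·log₁₀(1.49/0.775) = 5.68 dBu.
Output: 5.68 + 20.7 = +26.4 dBu.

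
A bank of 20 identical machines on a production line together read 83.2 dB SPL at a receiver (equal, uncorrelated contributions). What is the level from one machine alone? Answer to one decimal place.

20 equal incoherent sources add 10·log₁₀(20) = 13.01 dB over one source.
L_one = 83.2 − 13.01 = 70.2 dB SPL.

70.2 dB SPL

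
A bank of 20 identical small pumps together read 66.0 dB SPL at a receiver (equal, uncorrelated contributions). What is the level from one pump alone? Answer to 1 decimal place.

53.0 dB SPL

20 equal incoherent sources add 10·log₁₀(20) = 13.01 dB over one source.
L_one = 66.0 − 13.01 = 53.0 dB SPL.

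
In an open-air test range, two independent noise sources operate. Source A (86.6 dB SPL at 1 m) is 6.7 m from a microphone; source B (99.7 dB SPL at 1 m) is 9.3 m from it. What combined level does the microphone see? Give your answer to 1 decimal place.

80.7 dB SPL

At the listener: L_A = 86.6 − 20·log₁₀(6.7) = 70.08 dB; L_B = 99.7 − 20·log₁₀(9.3) = 80.33 dB.
Combined: 10·log₁₀(10^(70.08/10)+10^(80.33/10)) = 80.7 dB SPL.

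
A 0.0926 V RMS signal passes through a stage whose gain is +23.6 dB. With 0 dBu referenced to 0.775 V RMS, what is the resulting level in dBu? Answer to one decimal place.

+5.1 dBu

Input level: 20·log₁₀(0.0926/0.775) = -18.45 dBu.
Output: -18.45 + 23.6 = +5.1 dBu.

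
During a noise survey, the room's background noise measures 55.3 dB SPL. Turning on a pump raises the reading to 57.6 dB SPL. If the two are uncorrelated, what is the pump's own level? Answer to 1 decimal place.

Background correction is a power subtraction:
L_src = 10·log₁₀(10^(57.6/10) − 10^(55.3/10)) = 10·log₁₀(236600) = 53.7 dB SPL.

53.7 dB SPL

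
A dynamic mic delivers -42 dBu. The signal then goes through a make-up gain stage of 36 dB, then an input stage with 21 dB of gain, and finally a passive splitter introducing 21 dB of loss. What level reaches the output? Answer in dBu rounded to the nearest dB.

In dB, series stages simply add:
-42 + 36 + 21 − 21 = -6 dBu.

-6 dBu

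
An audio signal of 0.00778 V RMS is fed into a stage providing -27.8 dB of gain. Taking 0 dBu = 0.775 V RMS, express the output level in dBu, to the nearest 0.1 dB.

Input level: 20·log₁₀(0.00778/0.775) = -39.97 dBu.
Output: -39.97 − 27.8 = -67.8 dBu.

-67.8 dBu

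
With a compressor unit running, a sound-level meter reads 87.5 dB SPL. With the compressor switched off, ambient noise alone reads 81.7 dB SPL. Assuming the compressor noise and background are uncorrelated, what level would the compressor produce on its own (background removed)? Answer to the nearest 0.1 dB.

86.2 dB SPL

Remove the background by subtracting linear intensities:
L_src = 10·log₁₀(10^(87.5/10) − 10^(81.7/10)) = 10·log₁₀(414400000) = 86.2 dB SPL.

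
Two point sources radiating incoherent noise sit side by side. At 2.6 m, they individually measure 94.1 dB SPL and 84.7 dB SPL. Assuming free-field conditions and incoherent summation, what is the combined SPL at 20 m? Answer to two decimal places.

Combined at 2.6 m: 10·log₁₀(10^(94.1/10)+10^(84.7/10)) = 94.572 dB SPL.
Then apply −20·log₁₀(20/2.6) = -17.721 dB → 76.85 dB SPL.

76.85 dB SPL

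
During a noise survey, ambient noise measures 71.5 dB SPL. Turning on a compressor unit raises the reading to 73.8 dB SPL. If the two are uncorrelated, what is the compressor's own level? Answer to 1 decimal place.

Background correction is a power subtraction:
L_src = 10·log₁₀(10^(73.8/10) − 10^(71.5/10)) = 10·log₁₀(9863000) = 69.9 dB SPL.

69.9 dB SPL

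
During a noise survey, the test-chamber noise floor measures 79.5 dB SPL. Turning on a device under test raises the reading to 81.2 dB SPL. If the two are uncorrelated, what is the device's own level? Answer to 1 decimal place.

Subtract intensities: L_src = 10·log₁₀(10^(L_total/10) − 10^(L_bg/10)).
L_src = 10·log₁₀(10^(81.2/10) − 10^(79.5/10)) = 10·log₁₀(42700000) = 76.3 dB SPL.

76.3 dB SPL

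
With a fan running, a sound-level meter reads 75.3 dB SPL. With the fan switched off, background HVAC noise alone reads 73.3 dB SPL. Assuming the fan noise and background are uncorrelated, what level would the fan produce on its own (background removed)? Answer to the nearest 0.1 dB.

71.0 dB SPL

Remove the background by subtracting linear intensities:
L_src = 10·log₁₀(10^(75.3/10) − 10^(73.3/10)) = 10·log₁₀(12500000) = 71.0 dB SPL.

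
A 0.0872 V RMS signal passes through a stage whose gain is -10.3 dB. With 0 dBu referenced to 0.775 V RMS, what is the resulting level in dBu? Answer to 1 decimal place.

-29.3 dBu

Input level: 20·log₁₀(0.0872/0.775) = -18.98 dBu.
Output: -18.98 − 10.3 = -29.3 dBu.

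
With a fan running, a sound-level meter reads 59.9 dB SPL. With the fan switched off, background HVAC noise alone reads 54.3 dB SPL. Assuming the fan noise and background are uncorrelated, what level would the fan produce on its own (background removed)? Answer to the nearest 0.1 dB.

Remove the background by subtracting linear intensities:
L_src = 10·log₁₀(10^(59.9/10) − 10^(54.3/10)) = 10·log₁₀(708100) = 58.5 dB SPL.

58.5 dB SPL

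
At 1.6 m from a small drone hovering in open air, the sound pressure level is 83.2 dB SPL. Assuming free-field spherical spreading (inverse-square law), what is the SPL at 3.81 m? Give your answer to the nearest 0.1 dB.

75.7 dB SPL

For a point source in a free field, ΔL = −20·log₁₀(d₂/d₁).
ΔL = −20·log₁₀(3.81/1.6) = -7.54 dB, so L₂ = 83.2 + (-7.54) = 75.7 dB SPL.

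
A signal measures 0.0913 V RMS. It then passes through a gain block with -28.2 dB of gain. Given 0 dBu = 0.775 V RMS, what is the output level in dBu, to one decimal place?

-46.8 dBu

Input level: 20·log₁₀(0.0913/0.775) = -18.58 dBu.
Output: -18.58 − 28.2 = -46.8 dBu.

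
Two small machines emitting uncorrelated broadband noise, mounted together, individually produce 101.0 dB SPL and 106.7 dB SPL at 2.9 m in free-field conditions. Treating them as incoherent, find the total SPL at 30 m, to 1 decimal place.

Combined at 2.9 m: 10·log₁₀(10^(101.0/10)+10^(106.7/10)) = 107.74 dB SPL.
Then apply −20·log₁₀(30/2.9) = -20.29 dB → 87.4 dB SPL.

87.4 dB SPL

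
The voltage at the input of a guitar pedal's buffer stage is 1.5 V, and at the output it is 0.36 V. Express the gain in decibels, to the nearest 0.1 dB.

-12.4 dB

For a voltage ratio, dB = 20·log₁₀(V₂/V₁).
20·log₁₀(0.36/1.5) = 20·log₁₀(0.2400) = -12.4 dB.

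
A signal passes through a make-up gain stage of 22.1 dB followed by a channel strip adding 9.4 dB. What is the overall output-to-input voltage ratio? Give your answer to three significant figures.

Net gain = 22.1 + 9.4 = 31.5 dB.
Voltage ratio = 10^(31.5/20) = 37.6.

37.6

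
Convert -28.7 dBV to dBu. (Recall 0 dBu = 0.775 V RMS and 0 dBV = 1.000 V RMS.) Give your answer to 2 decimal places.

-26.49 dBu

The offset between the scales is 20·log₁₀(0.775/1.000) = −2.214 dB.
So dBu = -28.7 + 2.214 = -26.49 dBu.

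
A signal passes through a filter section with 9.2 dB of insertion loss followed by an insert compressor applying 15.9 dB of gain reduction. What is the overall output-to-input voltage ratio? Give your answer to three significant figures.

0.0556

Net gain = (−9.2) + (−15.9) = -25.1 dB.
Voltage ratio = 10^(-25.1/20) = 0.0556.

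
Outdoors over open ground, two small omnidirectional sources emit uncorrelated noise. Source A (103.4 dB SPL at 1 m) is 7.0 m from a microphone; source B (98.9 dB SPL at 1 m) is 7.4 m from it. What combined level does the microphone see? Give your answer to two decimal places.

At the listener: L_A = 103.4 − 20·log₁₀(7.0) = 86.498 dB; L_B = 98.9 − 20·log₁₀(7.4) = 81.515 dB.
Combined: 10·log₁₀(10^(86.498/10)+10^(81.515/10)) = 87.70 dB SPL.

87.70 dB SPL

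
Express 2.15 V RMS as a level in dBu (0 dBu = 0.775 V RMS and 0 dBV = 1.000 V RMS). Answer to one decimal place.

+8.9 dBu

dBu = 20·log₁₀(V / 0.775 V).
20·log₁₀(2.15/0.775) = +8.9 dBu.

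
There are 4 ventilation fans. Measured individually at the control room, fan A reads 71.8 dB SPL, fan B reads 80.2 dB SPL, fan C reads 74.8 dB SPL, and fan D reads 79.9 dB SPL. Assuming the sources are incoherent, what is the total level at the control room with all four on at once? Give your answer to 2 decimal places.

Uncorrelated sources add in intensity (power), not in dB.
L_total = 10·log₁₀(10^(71.8/10) + 10^(80.2/10) + 10^(74.8/10) + 10^(79.9/10)) = 10·log₁₀(247800000) = 83.94 dB SPL.

83.94 dB SPL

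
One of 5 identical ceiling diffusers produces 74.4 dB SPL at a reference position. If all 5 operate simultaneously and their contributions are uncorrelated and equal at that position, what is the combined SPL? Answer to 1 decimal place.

5 equal incoherent sources raise the level by 10·log₁₀(5) = 6.99 dB.
L_total = 74.4 + 6.99 = 81.4 dB SPL.

81.4 dB SPL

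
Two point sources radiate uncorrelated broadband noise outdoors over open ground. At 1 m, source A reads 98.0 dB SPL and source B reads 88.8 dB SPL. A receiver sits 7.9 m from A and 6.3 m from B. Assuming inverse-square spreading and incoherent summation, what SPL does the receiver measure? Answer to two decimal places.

80.80 dB SPL

At the listener: L_A = 98.0 − 20·log₁₀(7.9) = 80.047 dB; L_B = 88.8 − 20·log₁₀(6.3) = 72.813 dB.
Combined: 10·log₁₀(10^(80.047/10)+10^(72.813/10)) = 80.80 dB SPL.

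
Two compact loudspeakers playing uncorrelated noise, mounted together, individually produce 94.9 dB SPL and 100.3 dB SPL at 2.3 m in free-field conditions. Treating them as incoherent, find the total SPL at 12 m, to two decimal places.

Combined at 2.3 m: 10·log₁₀(10^(94.9/10)+10^(100.3/10)) = 101.401 dB SPL.
Then apply −20·log₁₀(12/2.3) = -14.349 dB → 87.05 dB SPL.

87.05 dB SPL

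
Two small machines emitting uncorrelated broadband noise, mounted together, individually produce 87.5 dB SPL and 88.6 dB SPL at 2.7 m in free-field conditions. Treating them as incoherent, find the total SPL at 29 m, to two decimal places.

70.47 dB SPL

Combined at 2.7 m: 10·log₁₀(10^(87.5/10)+10^(88.6/10)) = 91.095 dB SPL.
Then apply −20·log₁₀(29/2.7) = -20.621 dB → 70.47 dB SPL.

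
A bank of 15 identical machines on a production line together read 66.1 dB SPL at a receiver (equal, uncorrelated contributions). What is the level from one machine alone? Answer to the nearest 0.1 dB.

54.3 dB SPL

15 equal incoherent sources add 10·log₁₀(15) = 11.76 dB over one source.
L_one = 66.1 − 11.76 = 54.3 dB SPL.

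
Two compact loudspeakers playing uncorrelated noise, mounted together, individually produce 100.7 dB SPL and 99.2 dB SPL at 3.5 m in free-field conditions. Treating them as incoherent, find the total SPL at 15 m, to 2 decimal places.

Combined at 3.5 m: 10·log₁₀(10^(100.7/10)+10^(99.2/10)) = 103.025 dB SPL.
Then apply −20·log₁₀(15/3.5) = -12.640 dB → 90.38 dB SPL.

90.38 dB SPL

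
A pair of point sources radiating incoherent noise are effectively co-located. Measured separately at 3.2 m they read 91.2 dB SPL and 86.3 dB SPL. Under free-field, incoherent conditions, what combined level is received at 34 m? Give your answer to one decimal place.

Combined at 3.2 m: 10·log₁₀(10^(91.2/10)+10^(86.3/10)) = 92.42 dB SPL.
Then apply −20·log₁₀(34/3.2) = -20.53 dB → 71.9 dB SPL.

71.9 dB SPL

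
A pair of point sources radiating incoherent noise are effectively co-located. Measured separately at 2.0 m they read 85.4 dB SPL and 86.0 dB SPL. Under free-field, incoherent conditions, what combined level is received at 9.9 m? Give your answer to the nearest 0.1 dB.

74.8 dB SPL

Combined at 2.0 m: 10·log₁₀(10^(85.4/10)+10^(86.0/10)) = 88.72 dB SPL.
Then apply −20·log₁₀(9.9/2.0) = -13.89 dB → 74.8 dB SPL.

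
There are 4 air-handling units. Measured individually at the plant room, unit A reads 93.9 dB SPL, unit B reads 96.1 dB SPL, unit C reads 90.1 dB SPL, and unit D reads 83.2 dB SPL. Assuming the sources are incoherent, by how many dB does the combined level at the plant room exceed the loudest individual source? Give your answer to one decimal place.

Incoherent sources sum as intensities:
L_total = 10·log₁₀(10^(93.9/10) + 10^(96.1/10) + 10^(90.1/10) + 10^(83.2/10)) = 98.90 dB SPL.
Excess over the loudest (96.1 dB): 98.90 − 96.1 = 2.8 dB.

2.8 dB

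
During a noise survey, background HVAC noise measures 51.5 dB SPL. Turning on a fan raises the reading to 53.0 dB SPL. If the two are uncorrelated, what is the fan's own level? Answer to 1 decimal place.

Remove the background by subtracting linear intensities:
L_src = 10·log₁₀(10^(53.0/10) − 10^(51.5/10)) = 10·log₁₀(58270) = 47.7 dB SPL.

47.7 dB SPL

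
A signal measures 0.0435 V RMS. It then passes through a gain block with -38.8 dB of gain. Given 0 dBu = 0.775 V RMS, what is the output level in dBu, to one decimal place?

-63.8 dBu

Input level: 20·log₁₀(0.0435/0.775) = -25.02 dBu.
Output: -25.02 − 38.8 = -63.8 dBu.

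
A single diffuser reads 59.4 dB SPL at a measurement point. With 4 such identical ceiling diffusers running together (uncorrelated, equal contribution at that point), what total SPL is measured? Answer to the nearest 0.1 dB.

4 equal incoherent sources raise the level by 10·log₁₀(4) = 6.02 dB.
L_total = 59.4 + 6.02 = 65.4 dB SPL.

65.4 dB SPL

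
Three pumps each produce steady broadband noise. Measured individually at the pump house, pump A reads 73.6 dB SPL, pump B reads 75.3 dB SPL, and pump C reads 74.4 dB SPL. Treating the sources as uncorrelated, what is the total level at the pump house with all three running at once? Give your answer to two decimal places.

79.26 dB SPL

Incoherent sources sum as intensities:
L_total = 10·log₁₀(10^(73.6/10) + 10^(75.3/10) + 10^(74.4/10)) = 10·log₁₀(84340000) = 79.26 dB SPL.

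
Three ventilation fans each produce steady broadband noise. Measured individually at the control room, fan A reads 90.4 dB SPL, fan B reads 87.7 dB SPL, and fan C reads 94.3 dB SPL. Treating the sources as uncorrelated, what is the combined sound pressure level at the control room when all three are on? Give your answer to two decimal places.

96.41 dB SPL

Add the sources as powers (linear), then convert back to dB:
L_total = 10·log₁₀(10^(90.4/10) + 10^(87.7/10) + 10^(94.3/10)) = 10·log₁₀(4377000000) = 96.41 dB SPL.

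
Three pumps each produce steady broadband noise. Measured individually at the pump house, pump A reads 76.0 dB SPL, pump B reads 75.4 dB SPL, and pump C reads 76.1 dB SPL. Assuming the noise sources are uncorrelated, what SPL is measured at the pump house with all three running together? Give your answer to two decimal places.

Add the sources as powers (linear), then convert back to dB:
L_total = 10·log₁₀(10^(76.0/10) + 10^(75.4/10) + 10^(76.1/10)) = 10·log₁₀(115200000) = 80.62 dB SPL.

80.62 dB SPL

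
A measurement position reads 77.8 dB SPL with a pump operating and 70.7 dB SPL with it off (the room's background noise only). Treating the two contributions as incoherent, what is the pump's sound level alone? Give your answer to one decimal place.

76.9 dB SPL

Background correction is a power subtraction:
L_src = 10·log₁₀(10^(77.8/10) − 10^(70.7/10)) = 10·log₁₀(48510000) = 76.9 dB SPL.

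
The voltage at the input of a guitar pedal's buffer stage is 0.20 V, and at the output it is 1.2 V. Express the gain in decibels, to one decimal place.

Voltage is an amplitude quantity, so gain = 20·log₁₀(V_out/V_in).
20·log₁₀(1.2/0.20) = 20·log₁₀(6.000) = 15.6 dB.

15.6 dB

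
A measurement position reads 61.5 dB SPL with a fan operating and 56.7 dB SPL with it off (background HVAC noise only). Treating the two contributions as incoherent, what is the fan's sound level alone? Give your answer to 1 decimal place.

Background correction is a power subtraction:
L_src = 10·log₁₀(10^(61.5/10) − 10^(56.7/10)) = 10·log₁₀(944800) = 59.8 dB SPL.

59.8 dB SPL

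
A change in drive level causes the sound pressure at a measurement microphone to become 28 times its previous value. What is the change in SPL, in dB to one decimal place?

Sound pressure is an amplitude quantity: ΔL = 20·log₁₀(p₂/p₁).
20·log₁₀(28) = 28.9 dB.

28.9 dB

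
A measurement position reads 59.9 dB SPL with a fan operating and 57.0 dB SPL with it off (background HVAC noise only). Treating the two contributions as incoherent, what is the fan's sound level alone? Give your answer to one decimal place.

Subtract intensities: L_src = 10·log₁₀(10^(L_total/10) − 10^(L_bg/10)).
L_src = 10·log₁₀(10^(59.9/10) − 10^(57.0/10)) = 10·log₁₀(476000) = 56.8 dB SPL.

56.8 dB SPL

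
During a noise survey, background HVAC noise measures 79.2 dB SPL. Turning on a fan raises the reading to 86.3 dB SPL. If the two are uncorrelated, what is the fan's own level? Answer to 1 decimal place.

Remove the background by subtracting linear intensities:
L_src = 10·log₁₀(10^(86.3/10) − 10^(79.2/10)) = 10·log₁₀(343400000) = 85.4 dB SPL.

85.4 dB SPL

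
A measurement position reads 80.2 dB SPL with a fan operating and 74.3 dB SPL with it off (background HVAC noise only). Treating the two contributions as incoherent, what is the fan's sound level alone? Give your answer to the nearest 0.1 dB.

78.9 dB SPL

Subtract intensities: L_src = 10·log₁₀(10^(L_total/10) − 10^(L_bg/10)).
L_src = 10·log₁₀(10^(80.2/10) − 10^(74.3/10)) = 10·log₁₀(77800000) = 78.9 dB SPL.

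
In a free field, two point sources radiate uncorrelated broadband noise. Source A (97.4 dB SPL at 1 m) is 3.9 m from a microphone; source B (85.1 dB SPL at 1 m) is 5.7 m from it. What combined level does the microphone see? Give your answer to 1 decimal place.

At the listener: L_A = 97.4 − 20·log₁₀(3.9) = 85.58 dB; L_B = 85.1 − 20·log₁₀(5.7) = 69.98 dB.
Combined: 10·log₁₀(10^(85.58/10)+10^(69.98/10)) = 85.7 dB SPL.

85.7 dB SPL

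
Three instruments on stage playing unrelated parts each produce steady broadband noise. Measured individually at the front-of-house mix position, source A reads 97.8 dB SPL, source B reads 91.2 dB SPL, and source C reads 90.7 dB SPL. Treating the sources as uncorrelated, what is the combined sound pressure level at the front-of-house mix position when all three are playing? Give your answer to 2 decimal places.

Add the sources as powers (linear), then convert back to dB:
L_total = 10·log₁₀(10^(97.8/10) + 10^(91.2/10) + 10^(90.7/10)) = 10·log₁₀(8519000000) = 99.30 dB SPL.

99.30 dB SPL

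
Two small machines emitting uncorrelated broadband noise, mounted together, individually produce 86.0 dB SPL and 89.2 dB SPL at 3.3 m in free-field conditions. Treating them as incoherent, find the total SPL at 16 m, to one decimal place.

Combined at 3.3 m: 10·log₁₀(10^(86.0/10)+10^(89.2/10)) = 90.90 dB SPL.
Then apply −20·log₁₀(16/3.3) = -13.71 dB → 77.2 dB SPL.

77.2 dB SPL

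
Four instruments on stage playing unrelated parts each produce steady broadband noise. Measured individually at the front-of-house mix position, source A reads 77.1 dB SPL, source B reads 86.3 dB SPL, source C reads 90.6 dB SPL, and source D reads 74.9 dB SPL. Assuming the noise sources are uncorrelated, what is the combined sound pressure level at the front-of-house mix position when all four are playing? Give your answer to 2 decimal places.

Incoherent sources sum as intensities:
L_total = 10·log₁₀(10^(77.1/10) + 10^(86.3/10) + 10^(90.6/10) + 10^(74.9/10)) = 10·log₁₀(1657000000) = 92.19 dB SPL.

92.19 dB SPL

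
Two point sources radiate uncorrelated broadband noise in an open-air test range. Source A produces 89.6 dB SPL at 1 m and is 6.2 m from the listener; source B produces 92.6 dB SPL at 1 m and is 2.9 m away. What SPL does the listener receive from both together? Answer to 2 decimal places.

At the listener: L_A = 89.6 − 20·log₁₀(6.2) = 73.752 dB; L_B = 92.6 − 20·log₁₀(2.9) = 83.352 dB.
Combined: 10·log₁₀(10^(73.752/10)+10^(83.352/10)) = 83.80 dB SPL.

83.80 dB SPL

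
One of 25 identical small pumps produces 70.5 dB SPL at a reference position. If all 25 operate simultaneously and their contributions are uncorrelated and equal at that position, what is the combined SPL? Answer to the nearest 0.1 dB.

84.5 dB SPL

25 equal incoherent sources raise the level by 10·log₁₀(25) = 13.98 dB.
L_total = 70.5 + 13.98 = 84.5 dB SPL.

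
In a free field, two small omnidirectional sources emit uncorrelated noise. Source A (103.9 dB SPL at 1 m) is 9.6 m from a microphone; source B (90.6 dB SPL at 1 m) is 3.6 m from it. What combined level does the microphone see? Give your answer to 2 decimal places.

85.50 dB SPL

At the listener: L_A = 103.9 − 20·log₁₀(9.6) = 84.255 dB; L_B = 90.6 − 20·log₁₀(3.6) = 79.474 dB.
Combined: 10·log₁₀(10^(84.255/10)+10^(79.474/10)) = 85.50 dB SPL.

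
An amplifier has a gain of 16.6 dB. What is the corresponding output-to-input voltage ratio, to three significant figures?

Voltage ratio = 10^(dB/20).
10^(16.6/20) = 10^(0.8300) = 6.76.

6.76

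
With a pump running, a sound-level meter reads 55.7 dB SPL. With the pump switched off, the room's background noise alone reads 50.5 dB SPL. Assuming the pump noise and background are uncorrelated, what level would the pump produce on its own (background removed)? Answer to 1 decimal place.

54.1 dB SPL

Subtract intensities: L_src = 10·log₁₀(10^(L_total/10) − 10^(L_bg/10)).
L_src = 10·log₁₀(10^(55.7/10) − 10^(50.5/10)) = 10·log₁₀(259300) = 54.1 dB SPL.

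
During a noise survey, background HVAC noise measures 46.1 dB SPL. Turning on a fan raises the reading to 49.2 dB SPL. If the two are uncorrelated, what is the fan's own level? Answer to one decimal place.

Remove the background by subtracting linear intensities:
L_src = 10·log₁₀(10^(49.2/10) − 10^(46.1/10)) = 10·log₁₀(42440) = 46.3 dB SPL.

46.3 dB SPL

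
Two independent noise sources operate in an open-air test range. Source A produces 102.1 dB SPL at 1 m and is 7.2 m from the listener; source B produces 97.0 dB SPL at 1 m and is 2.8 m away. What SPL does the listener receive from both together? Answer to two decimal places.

89.79 dB SPL

At the listener: L_A = 102.1 − 20·log₁₀(7.2) = 84.953 dB; L_B = 97.0 − 20·log₁₀(2.8) = 88.057 dB.
Combined: 10·log₁₀(10^(84.953/10)+10^(88.057/10)) = 89.79 dB SPL.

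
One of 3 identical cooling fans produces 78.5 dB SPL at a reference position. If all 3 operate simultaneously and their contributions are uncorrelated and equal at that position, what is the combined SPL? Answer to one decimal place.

83.3 dB SPL

3 equal incoherent sources raise the level by 10·log₁₀(3) = 4.77 dB.
L_total = 78.5 + 4.77 = 83.3 dB SPL.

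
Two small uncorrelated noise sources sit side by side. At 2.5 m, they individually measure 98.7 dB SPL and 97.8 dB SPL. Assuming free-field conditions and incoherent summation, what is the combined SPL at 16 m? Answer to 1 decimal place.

85.2 dB SPL

Combined at 2.5 m: 10·log₁₀(10^(98.7/10)+10^(97.8/10)) = 101.28 dB SPL.
Then apply −20·log₁₀(16/2.5) = -16.12 dB → 85.2 dB SPL.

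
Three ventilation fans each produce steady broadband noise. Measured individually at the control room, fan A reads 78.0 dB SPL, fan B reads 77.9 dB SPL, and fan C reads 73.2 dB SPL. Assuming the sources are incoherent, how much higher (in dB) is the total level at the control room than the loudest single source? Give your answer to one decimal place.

Add the sources as powers (linear), then convert back to dB:
L_total = 10·log₁₀(10^(78.0/10) + 10^(77.9/10) + 10^(73.2/10)) = 81.63 dB SPL.
Excess over the loudest (78.0 dB): 81.63 − 78.0 = 3.6 dB.

3.6 dB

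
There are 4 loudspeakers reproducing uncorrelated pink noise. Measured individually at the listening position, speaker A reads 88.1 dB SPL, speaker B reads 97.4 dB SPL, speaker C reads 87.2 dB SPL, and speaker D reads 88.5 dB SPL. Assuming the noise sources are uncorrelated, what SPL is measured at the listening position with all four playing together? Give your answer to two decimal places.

Add the sources as powers (linear), then convert back to dB:
L_total = 10·log₁₀(10^(88.1/10) + 10^(97.4/10) + 10^(87.2/10) + 10^(88.5/10)) = 10·log₁₀(7374000000) = 98.68 dB SPL.

98.68 dB SPL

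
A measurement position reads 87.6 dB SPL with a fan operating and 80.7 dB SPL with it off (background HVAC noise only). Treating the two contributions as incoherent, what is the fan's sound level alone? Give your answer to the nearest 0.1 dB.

86.6 dB SPL

Background correction is a power subtraction:
L_src = 10·log₁₀(10^(87.6/10) − 10^(80.7/10)) = 10·log₁₀(458000000) = 86.6 dB SPL.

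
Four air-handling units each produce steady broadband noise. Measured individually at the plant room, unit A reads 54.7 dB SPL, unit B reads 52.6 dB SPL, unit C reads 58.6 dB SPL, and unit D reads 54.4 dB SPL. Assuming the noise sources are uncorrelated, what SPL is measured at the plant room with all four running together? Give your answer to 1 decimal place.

Incoherent sources sum as intensities:
L_total = 10·log₁₀(10^(54.7/10) + 10^(52.6/10) + 10^(58.6/10) + 10^(54.4/10)) = 10·log₁₀(1477000) = 61.7 dB SPL.

61.7 dB SPL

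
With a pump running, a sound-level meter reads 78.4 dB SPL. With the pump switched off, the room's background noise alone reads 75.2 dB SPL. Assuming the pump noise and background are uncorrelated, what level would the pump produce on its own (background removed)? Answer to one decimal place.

75.6 dB SPL

Subtract intensities: L_src = 10·log₁₀(10^(L_total/10) − 10^(L_bg/10)).
L_src = 10·log₁₀(10^(78.4/10) − 10^(75.2/10)) = 10·log₁₀(36070000) = 75.6 dB SPL.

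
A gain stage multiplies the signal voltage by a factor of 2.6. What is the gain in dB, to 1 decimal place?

Voltage is an amplitude quantity, so gain = 20·log₁₀(V_out/V_in).
20·log₁₀(2.6) = 8.3 dB.

8.3 dB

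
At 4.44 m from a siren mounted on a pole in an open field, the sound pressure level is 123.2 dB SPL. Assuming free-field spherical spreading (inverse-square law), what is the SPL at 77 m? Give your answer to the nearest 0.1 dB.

For a point source in a free field, ΔL = −20·log₁₀(d₂/d₁).
ΔL = −20·log₁₀(77/4.44) = -24.78 dB, so L₂ = 123.2 + (-24.78) = 98.4 dB SPL.

98.4 dB SPL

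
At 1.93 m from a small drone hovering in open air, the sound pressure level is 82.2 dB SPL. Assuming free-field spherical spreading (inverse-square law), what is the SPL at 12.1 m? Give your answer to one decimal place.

66.3 dB SPL

Inverse-square spreading gives ΔL = −20·log₁₀(d₂/d₁).
ΔL = −20·log₁₀(12.1/1.93) = -15.94 dB, so L₂ = 82.2 + (-15.94) = 66.3 dB SPL.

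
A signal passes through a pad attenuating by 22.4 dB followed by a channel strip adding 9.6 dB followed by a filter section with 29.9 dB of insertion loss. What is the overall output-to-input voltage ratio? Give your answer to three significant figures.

0.00733

Net gain = (−22.4) + 9.6 + (−29.9) = -42.7 dB.
Voltage ratio = 10^(-42.7/20) = 0.00733.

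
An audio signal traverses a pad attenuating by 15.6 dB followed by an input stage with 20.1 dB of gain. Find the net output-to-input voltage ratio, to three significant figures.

Net gain = (−15.6) + 20.1 = 4.5 dB.
Voltage ratio = 10^(4.5/20) = 1.68.

1.68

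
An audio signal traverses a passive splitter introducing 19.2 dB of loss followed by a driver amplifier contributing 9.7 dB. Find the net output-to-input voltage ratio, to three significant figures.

Net gain = (−19.2) + 9.7 = -9.5 dB.
Voltage ratio = 10^(-9.5/20) = 0.335.

0.335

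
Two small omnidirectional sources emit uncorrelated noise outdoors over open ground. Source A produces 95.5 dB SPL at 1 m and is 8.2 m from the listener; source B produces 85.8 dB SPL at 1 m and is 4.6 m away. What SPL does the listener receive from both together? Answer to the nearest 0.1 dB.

78.5 dB SPL

At the listener: L_A = 95.5 − 20·log₁₀(8.2) = 77.22 dB; L_B = 85.8 − 20·log₁₀(4.6) = 72.54 dB.
Combined: 10·log₁₀(10^(77.22/10)+10^(72.54/10)) = 78.5 dB SPL.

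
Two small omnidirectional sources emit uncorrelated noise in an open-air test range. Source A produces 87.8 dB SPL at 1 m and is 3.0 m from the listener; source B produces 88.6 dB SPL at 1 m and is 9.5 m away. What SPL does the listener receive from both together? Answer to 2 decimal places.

At the listener: L_A = 87.8 − 20·log₁₀(3.0) = 78.258 dB; L_B = 88.6 − 20·log₁₀(9.5) = 69.046 dB.
Combined: 10·log₁₀(10^(78.258/10)+10^(69.046/10)) = 78.75 dB SPL.

78.75 dB SPL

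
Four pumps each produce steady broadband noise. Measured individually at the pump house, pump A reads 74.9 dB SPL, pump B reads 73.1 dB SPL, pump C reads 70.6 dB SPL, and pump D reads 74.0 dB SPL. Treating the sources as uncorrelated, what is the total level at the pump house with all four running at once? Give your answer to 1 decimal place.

79.4 dB SPL

Add the sources as powers (linear), then convert back to dB:
L_total = 10·log₁₀(10^(74.9/10) + 10^(73.1/10) + 10^(70.6/10) + 10^(74.0/10)) = 10·log₁₀(87920000) = 79.4 dB SPL.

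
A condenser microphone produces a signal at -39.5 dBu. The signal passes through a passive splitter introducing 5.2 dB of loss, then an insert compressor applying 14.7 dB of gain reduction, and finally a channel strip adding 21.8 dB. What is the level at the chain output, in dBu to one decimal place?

-37.6 dBu

In dB, series stages simply add:
-39.5 − 5.2 − 14.7 + 21.8 = -37.6 dBu.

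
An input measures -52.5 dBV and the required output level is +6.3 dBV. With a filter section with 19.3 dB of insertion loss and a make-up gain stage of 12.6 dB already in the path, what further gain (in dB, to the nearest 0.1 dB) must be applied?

65.5 dB

The required make-up gain is the shortfall in the dB sum.
G = +6.3 − (-52.5) + 19.3 − 12.6 = 65.5 dB.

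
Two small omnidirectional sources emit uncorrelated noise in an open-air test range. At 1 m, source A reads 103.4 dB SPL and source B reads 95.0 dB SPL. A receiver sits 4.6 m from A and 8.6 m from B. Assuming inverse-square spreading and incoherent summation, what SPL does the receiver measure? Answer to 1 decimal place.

At the listener: L_A = 103.4 − 20·log₁₀(4.6) = 90.14 dB; L_B = 95.0 − 20·log₁₀(8.6) = 76.31 dB.
Combined: 10·log₁₀(10^(90.14/10)+10^(76.31/10)) = 90.3 dB SPL.

90.3 dB SPL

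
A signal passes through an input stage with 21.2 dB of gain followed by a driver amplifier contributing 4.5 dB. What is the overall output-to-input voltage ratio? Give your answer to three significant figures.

Net gain = 21.2 + 4.5 = 25.7 dB.
Voltage ratio = 10^(25.7/20) = 19.3.

19.3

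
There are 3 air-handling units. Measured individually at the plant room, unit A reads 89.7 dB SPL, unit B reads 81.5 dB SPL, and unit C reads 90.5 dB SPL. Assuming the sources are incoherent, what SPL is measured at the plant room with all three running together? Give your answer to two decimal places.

93.42 dB SPL

Uncorrelated sources add in intensity (power), not in dB.
L_total = 10·log₁₀(10^(89.7/10) + 10^(81.5/10) + 10^(90.5/10)) = 10·log₁₀(2197000000) = 93.42 dB SPL.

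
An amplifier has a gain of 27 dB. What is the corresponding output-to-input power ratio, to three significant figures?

Power ratio = 10^(dB/10).
10^(27/10) = 10^(2.700) = 501.

501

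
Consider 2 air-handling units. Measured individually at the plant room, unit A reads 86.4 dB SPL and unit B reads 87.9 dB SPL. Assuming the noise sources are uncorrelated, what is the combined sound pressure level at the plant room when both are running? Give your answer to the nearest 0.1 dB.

90.2 dB SPL

Add the sources as powers (linear), then convert back to dB:
L_total = 10·log₁₀(10^(86.4/10) + 10^(87.9/10)) = 10·log₁₀(1053000000) = 90.2 dB SPL.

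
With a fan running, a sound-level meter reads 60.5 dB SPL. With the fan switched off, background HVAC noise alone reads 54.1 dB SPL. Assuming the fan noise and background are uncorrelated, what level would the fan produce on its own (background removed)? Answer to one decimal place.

59.4 dB SPL

Background correction is a power subtraction:
L_src = 10·log₁₀(10^(60.5/10) − 10^(54.1/10)) = 10·log₁₀(865000) = 59.4 dB SPL.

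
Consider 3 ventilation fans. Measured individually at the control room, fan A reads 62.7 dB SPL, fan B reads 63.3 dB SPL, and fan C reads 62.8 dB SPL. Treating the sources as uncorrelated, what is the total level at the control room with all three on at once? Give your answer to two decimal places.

Incoherent sources sum as intensities:
L_total = 10·log₁₀(10^(62.7/10) + 10^(63.3/10) + 10^(62.8/10)) = 10·log₁₀(5906000) = 67.71 dB SPL.

67.71 dB SPL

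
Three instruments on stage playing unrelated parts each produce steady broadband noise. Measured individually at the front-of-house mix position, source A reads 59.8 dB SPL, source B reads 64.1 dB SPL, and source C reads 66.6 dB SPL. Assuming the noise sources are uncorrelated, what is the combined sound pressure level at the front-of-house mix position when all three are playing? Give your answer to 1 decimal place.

69.1 dB SPL

Add the sources as powers (linear), then convert back to dB:
L_total = 10·log₁₀(10^(59.8/10) + 10^(64.1/10) + 10^(66.6/10)) = 10·log₁₀(8096000) = 69.1 dB SPL.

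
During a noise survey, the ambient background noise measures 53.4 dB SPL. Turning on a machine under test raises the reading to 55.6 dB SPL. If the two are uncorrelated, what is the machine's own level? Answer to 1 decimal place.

51.6 dB SPL

Background correction is a power subtraction:
L_src = 10·log₁₀(10^(55.6/10) − 10^(53.4/10)) = 10·log₁₀(144300) = 51.6 dB SPL.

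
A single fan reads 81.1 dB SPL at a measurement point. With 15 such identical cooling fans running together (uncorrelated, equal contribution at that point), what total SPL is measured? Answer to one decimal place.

15 equal incoherent sources raise the level by 10·log₁₀(15) = 11.76 dB.
L_total = 81.1 + 11.76 = 92.9 dB SPL.

92.9 dB SPL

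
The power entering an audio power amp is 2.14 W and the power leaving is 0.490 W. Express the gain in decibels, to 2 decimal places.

Power ratio → dB uses the 10·log₁₀ form:
10·log₁₀(0.490/2.14) = 10·log₁₀(0.2290) = -6.40 dB.

-6.40 dB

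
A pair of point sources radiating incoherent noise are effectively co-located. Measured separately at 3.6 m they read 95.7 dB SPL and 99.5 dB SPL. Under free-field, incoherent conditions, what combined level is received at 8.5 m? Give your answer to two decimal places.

Combined at 3.6 m: 10·log₁₀(10^(95.7/10)+10^(99.5/10)) = 101.013 dB SPL.
Then apply −20·log₁₀(8.5/3.6) = -7.462 dB → 93.55 dB SPL.

93.55 dB SPL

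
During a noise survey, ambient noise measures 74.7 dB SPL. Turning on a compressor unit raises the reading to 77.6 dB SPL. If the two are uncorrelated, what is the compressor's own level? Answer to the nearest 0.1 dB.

Subtract intensities: L_src = 10·log₁₀(10^(L_total/10) − 10^(L_bg/10)).
L_src = 10·log₁₀(10^(77.6/10) − 10^(74.7/10)) = 10·log₁₀(28030000) = 74.5 dB SPL.

74.5 dB SPL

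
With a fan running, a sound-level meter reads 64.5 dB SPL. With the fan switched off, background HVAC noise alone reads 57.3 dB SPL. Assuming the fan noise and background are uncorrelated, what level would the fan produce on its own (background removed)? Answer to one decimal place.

63.6 dB SPL

Remove the background by subtracting linear intensities:
L_src = 10·log₁₀(10^(64.5/10) − 10^(57.3/10)) = 10·log₁₀(2281000) = 63.6 dB SPL.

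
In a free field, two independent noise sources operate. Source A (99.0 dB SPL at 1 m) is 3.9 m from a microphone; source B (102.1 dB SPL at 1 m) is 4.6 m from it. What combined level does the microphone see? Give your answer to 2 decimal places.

At the listener: L_A = 99.0 − 20·log₁₀(3.9) = 87.179 dB; L_B = 102.1 − 20·log₁₀(4.6) = 88.845 dB.
Combined: 10·log₁₀(10^(87.179/10)+10^(88.845/10)) = 91.10 dB SPL.

91.10 dB SPL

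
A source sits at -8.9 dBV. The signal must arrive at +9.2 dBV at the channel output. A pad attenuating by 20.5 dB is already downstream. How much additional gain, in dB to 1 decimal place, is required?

The required make-up gain is the shortfall in the dB sum.
G = +9.2 − (-8.9) + 20.5 = 38.6 dB.

38.6 dB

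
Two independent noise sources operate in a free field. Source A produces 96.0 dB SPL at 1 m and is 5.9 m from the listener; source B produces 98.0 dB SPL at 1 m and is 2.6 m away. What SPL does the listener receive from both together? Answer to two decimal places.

At the listener: L_A = 96.0 − 20·log₁₀(5.9) = 80.583 dB; L_B = 98.0 − 20·log₁₀(2.6) = 89.701 dB.
Combined: 10·log₁₀(10^(80.583/10)+10^(89.701/10)) = 90.20 dB SPL.

90.20 dB SPL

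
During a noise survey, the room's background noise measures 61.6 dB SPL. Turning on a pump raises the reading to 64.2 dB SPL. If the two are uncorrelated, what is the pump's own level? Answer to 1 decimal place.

Remove the background by subtracting linear intensities:
L_src = 10·log₁₀(10^(64.2/10) − 10^(61.6/10)) = 10·log₁₀(1185000) = 60.7 dB SPL.

60.7 dB SPL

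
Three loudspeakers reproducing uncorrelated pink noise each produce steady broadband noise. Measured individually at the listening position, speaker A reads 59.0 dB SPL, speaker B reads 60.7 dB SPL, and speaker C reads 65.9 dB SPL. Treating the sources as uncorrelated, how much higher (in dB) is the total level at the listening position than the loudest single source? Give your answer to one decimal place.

1.8 dB

Incoherent sources sum as intensities:
L_total = 10·log₁₀(10^(59.0/10) + 10^(60.7/10) + 10^(65.9/10)) = 67.68 dB SPL.
Excess over the loudest (65.9 dB): 67.68 − 65.9 = 1.8 dB.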